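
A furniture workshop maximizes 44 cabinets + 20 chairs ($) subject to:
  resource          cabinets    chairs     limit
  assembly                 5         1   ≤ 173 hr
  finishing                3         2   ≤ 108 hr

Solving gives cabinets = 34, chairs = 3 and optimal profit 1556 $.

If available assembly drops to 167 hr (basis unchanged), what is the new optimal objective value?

Check each constraint at x*: assembly 173/173 (tight); finishing 108/108 (tight).
Dual feasibility on the basic columns requires 5·y_assembly + 3·y_finishing = 44, 1·y_assembly + 2·y_finishing = 20.
This yields shadow prices y_assembly = 4, y_finishing = 8.
Δz = y_assembly·Δb = 4 × (-6) = -24, so new z* = 1556 − 24 = 1532.

1532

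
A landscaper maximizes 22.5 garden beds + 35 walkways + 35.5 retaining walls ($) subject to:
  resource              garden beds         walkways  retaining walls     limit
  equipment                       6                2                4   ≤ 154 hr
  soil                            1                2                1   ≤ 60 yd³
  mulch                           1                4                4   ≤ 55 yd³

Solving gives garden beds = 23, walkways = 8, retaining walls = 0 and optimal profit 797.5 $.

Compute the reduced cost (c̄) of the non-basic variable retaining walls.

Binding: equipment and mulch. Non-binding: soil (21 unused).
By complementary slackness, y = 0 for the non-binding constraint.
Dual feasibility on the basic columns requires 6·y_equipment + 1·y_mulch = 22.5, 2·y_equipment + 4·y_mulch = 35.
This yields shadow prices y_equipment = 2.5, y_mulch = 7.5.
Reduced cost of retaining walls: c₃ − yᵀa₃ = 35.5 − (2.5·4 + 7.5·4) = 35.5 − 40 = -4.5.

-4.5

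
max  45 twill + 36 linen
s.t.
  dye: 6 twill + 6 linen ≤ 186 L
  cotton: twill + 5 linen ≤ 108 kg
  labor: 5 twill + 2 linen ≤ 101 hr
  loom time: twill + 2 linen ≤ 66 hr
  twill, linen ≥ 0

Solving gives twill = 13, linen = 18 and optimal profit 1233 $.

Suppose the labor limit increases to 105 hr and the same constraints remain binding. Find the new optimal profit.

At the optimum: dye uses 186 of 186 (binding); cotton uses 103 of 108 (slack = 5); labor uses 101 of 101 (binding); loom time uses 49 of 66 (slack = 17).
Since cotton, loom time are not tight, their duals are 0.
The binding rows give the dual system: 6·y_dye + 5·y_labor = 45 and 6·y_dye + 2·y_labor = 36.
This yields shadow prices y_dye = 5, y_labor = 3.
Δz = y_labor·Δb = 3 × (4) = 12, so new z* = 1233 + 12 = 1245.

1245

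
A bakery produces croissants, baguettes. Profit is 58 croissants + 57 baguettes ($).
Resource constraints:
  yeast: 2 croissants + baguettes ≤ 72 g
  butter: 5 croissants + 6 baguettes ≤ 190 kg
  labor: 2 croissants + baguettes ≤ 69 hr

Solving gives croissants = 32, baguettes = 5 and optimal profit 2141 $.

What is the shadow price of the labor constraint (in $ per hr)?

9

Check each constraint at x*: yeast 69/72 (slack 3); butter 190/190 (tight); labor 69/69 (tight).
Since yeast is not tight, its dual is 0.
From A_Bᵀ y = c: 5·y_butter + 2·y_labor = 58; 6·y_butter + 1·y_labor = 57.
→ y_butter = 8 and y_labor = 9.
Shadow price of labor = 9.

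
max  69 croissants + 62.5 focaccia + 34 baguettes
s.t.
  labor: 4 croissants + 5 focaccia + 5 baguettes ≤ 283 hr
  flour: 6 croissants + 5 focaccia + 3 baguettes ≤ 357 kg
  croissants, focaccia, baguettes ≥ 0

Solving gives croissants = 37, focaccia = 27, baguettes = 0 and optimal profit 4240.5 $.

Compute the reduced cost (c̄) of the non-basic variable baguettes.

Both labor and flour are binding at x*.
From A_Bᵀ y = c: 4·y_labor + 6·y_flour = 69; 5·y_labor + 5·y_flour = 62.5.
Solving: y_labor = 3, y_flour = 9.5.
Reduced cost of baguettes: c₃ − yᵀa₃ = 34 − (3·5 + 9.5·3) = 34 − 43.5 = -9.5.

-9.5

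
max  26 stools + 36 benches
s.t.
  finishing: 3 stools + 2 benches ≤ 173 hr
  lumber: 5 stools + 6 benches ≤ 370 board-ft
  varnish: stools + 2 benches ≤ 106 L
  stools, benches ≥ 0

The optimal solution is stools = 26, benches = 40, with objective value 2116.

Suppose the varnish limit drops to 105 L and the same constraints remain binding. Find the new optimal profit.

Binding: lumber and varnish. Non-binding: finishing (15 unused).
Since finishing is not tight, its dual is 0.
From A_Bᵀ y = c: 5·y_lumber + 1·y_varnish = 26; 6·y_lumber + 2·y_varnish = 36.
→ y_lumber = 4 and y_varnish = 6.
Δz = y_varnish·Δb = 6 × (-1) = -6, so new z* = 2116 − 6 = 2110.

2110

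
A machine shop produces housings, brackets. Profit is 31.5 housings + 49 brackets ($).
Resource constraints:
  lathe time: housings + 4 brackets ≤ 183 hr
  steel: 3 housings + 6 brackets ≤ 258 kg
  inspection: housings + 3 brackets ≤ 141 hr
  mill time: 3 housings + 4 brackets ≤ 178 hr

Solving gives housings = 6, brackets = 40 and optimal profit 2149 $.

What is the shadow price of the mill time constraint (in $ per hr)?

7

Check each constraint at x*: lathe time 166/183 (slack 17); steel 258/258 (tight); inspection 126/141 (slack 15); mill time 178/178 (tight).
By complementary slackness, y = 0 for the non-binding constraints.
Dual feasibility on the basic columns requires 3·y_steel + 3·y_mill time = 31.5, 6·y_steel + 4·y_mill time = 49.
→ y_steel = 3.5 and y_mill time = 7.
Shadow price of mill time = 7.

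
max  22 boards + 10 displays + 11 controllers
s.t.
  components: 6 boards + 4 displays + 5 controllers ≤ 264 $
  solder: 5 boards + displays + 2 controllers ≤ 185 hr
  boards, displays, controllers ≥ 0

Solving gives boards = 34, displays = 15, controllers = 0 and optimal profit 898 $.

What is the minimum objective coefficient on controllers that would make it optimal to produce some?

14

At the optimum: components uses 264 of 264 (binding); solder uses 185 of 185 (binding).
The binding rows give the dual system: 6·y_components + 5·y_solder = 22 and 4·y_components + 1·y_solder = 10.
This yields shadow prices y_components = 2, y_solder = 2.
controllers enters the basis when its profit ≥ yᵀa₃ = 2·5 + 2·2 = 14.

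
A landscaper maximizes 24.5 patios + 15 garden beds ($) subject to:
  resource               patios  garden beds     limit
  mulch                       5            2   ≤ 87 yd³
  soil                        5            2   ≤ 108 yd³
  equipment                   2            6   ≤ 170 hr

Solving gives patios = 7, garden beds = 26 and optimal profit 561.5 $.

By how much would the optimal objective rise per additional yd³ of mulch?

Check each constraint at x*: mulch 87/87 (tight); soil 87/108 (slack 21); equipment 170/170 (tight).
By complementary slackness, y = 0 for the non-binding constraint.
Dual feasibility on the basic columns requires 5·y_mulch + 2·y_equipment = 24.5, 2·y_mulch + 6·y_equipment = 15.
→ y_mulch = 4.5 and y_equipment = 1.
Shadow price of mulch = 4.5.

4.5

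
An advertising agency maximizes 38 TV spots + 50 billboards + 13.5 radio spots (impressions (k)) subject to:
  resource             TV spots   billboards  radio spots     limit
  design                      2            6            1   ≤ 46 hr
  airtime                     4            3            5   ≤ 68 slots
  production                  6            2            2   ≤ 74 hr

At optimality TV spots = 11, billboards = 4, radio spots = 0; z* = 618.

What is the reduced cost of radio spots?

Check each constraint at x*: design 46/46 (tight); airtime 56/68 (slack 12); production 74/74 (tight).
By complementary slackness, y = 0 for the non-binding constraint.
Dual feasibility on the basic columns requires 2·y_design + 6·y_production = 38, 6·y_design + 2·y_production = 50.
This yields shadow prices y_design = 7, y_production = 4.
Reduced cost of radio spots: c₃ − yᵀa₃ = 13.5 − (7·1 + 4·2) = 13.5 − 15 = -1.5.

-1.5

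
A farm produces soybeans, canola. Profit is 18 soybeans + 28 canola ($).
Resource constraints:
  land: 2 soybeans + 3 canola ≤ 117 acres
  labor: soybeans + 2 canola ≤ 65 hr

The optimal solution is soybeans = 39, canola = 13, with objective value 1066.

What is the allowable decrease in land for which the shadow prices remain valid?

19.5

Binding constraints: land, labor. The basis is B = [[2,3],[1,2]] with det 1.
Per unit decrease in land, x* moves by d = (-2, 1).
The basis stays optimal until soybeans reaches 0; allowable decrease = 19.5 acres.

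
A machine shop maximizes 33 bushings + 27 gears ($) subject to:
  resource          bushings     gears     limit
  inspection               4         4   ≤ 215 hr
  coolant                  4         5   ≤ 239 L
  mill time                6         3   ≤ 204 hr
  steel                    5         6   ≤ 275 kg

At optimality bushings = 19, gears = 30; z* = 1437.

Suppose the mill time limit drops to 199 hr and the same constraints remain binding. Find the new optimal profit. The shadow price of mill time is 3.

Δb = -5, so new z* = 1437 + (3)·(-5) = 1437 − 15 = 1422.

1422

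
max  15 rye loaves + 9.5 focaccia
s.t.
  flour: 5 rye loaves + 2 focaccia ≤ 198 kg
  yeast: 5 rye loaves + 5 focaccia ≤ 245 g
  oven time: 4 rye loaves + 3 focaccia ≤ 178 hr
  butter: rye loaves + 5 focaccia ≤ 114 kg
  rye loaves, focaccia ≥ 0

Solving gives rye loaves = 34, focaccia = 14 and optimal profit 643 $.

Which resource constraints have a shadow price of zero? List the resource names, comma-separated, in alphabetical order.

flour: 198/198 (binding)
yeast: 240/245 (slack 5)
oven time: 178/178 (binding)
butter: 104/114 (slack 10)
By complementary slackness, a constraint with positive slack has shadow price 0 → butter, yeast.

butter, yeast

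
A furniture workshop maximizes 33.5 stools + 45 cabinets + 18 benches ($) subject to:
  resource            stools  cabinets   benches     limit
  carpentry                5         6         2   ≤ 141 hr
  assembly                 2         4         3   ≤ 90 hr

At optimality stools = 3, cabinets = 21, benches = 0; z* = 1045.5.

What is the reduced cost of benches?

-2

Check each constraint at x*: carpentry 141/141 (tight); assembly 90/90 (tight).
Dual feasibility on the basic columns requires 5·y_carpentry + 2·y_assembly = 33.5, 6·y_carpentry + 4·y_assembly = 45.
Solving: y_carpentry = 5.5, y_assembly = 3.
Reduced cost of benches: c₃ − yᵀa₃ = 18 − (5.5·2 + 3·3) = 18 − 20 = -2.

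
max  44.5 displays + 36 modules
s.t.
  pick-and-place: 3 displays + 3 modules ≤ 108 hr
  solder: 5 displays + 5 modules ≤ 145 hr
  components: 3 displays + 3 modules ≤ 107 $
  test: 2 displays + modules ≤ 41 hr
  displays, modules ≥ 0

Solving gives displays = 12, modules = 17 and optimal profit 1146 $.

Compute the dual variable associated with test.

At the optimum: pick-and-place uses 87 of 108 (slack = 21); solder uses 145 of 145 (binding); components uses 87 of 107 (slack = 20); test uses 41 of 41 (binding).
Since pick-and-place, components are not tight, their duals are 0.
The binding rows give the dual system: 5·y_solder + 2·y_test = 44.5 and 5·y_solder + 1·y_test = 36.
Solving: y_solder = 5.5, y_test = 8.5.
Shadow price of test = 8.5.

8.5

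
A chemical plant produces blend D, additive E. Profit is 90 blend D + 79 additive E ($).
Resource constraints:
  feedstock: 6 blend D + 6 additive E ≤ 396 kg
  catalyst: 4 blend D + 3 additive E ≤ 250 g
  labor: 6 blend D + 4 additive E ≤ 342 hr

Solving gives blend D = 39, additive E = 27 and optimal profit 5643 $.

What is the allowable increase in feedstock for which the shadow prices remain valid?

Binding constraints: feedstock, labor. The basis is B = [[6,6],[6,4]] with det -12.
Per unit increase in feedstock, x* moves by d = (-0.3333, 0.5).
The basis stays optimal until catalyst becomes binding; allowable increase = 78 kg.

78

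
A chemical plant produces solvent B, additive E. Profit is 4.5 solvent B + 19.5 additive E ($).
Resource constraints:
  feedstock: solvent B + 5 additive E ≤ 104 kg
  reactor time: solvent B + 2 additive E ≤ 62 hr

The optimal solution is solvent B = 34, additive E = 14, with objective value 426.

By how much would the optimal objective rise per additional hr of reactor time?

Both feedstock and reactor time are binding at x*.
Dual feasibility on the basic columns requires 1·y_feedstock + 1·y_reactor time = 4.5, 5·y_feedstock + 2·y_reactor time = 19.5.
→ y_feedstock = 3.5 and y_reactor time = 1.
Shadow price of reactor time = 1.

1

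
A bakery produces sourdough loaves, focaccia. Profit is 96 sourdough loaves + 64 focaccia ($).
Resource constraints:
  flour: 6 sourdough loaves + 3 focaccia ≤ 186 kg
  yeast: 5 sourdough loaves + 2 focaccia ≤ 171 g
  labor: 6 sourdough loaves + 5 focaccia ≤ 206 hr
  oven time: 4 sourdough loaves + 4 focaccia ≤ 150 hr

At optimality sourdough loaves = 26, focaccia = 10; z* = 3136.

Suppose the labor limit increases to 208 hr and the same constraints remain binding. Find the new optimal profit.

At the optimum: flour uses 186 of 186 (binding); yeast uses 150 of 171 (slack = 21); labor uses 206 of 206 (binding); oven time uses 144 of 150 (slack = 6).
Slack constraints have shadow price 0 (complementary slackness).
From A_Bᵀ y = c: 6·y_flour + 6·y_labor = 96; 3·y_flour + 5·y_labor = 64.
This yields shadow prices y_flour = 8, y_labor = 8.
Δz = y_labor·Δb = 8 × (2) = 16, so new z* = 3136 + 16 = 3152.

3152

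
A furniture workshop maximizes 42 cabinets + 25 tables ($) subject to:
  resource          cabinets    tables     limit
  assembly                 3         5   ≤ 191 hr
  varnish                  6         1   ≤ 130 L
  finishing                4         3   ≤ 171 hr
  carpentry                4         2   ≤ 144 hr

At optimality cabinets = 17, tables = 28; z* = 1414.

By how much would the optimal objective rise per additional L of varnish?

5

At the optimum: assembly uses 191 of 191 (binding); varnish uses 130 of 130 (binding); finishing uses 152 of 171 (slack = 19); carpentry uses 124 of 144 (slack = 20).
Slack constraints have shadow price 0 (complementary slackness).
Dual feasibility on the basic columns requires 3·y_assembly + 6·y_varnish = 42, 5·y_assembly + 1·y_varnish = 25.
→ y_assembly = 4 and y_varnish = 5.
Shadow price of varnish = 5.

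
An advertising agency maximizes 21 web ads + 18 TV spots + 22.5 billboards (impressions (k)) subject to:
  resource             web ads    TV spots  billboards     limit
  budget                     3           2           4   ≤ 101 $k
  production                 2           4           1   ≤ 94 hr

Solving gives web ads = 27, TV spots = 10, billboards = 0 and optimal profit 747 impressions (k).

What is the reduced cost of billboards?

-3

At the optimum: budget uses 101 of 101 (binding); production uses 94 of 94 (binding).
The binding rows give the dual system: 3·y_budget + 2·y_production = 21 and 2·y_budget + 4·y_production = 18.
This yields shadow prices y_budget = 6, y_production = 1.5.
Reduced cost of billboards: c₃ − yᵀa₃ = 22.5 − (6·4 + 1.5·1) = 22.5 − 25.5 = -3.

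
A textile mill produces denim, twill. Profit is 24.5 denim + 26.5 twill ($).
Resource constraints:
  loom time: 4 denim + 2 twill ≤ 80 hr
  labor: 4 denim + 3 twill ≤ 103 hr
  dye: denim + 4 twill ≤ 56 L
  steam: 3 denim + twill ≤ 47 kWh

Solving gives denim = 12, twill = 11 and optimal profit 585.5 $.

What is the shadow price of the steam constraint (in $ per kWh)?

Binding: dye and steam. Non-binding: loom time (10 unused), labor (22 unused).
Since loom time, labor are not tight, their duals are 0.
Dual feasibility on the basic columns requires 1·y_dye + 3·y_steam = 24.5, 4·y_dye + 1·y_steam = 26.5.
Solving: y_dye = 5, y_steam = 6.5.
Shadow price of steam = 6.5.

6.5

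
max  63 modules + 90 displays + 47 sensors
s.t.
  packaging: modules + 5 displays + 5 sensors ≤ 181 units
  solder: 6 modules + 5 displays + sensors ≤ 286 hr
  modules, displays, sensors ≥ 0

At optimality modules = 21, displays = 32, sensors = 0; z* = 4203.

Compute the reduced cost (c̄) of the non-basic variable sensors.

-7

Both packaging and solder are binding at x*.
From A_Bᵀ y = c: 1·y_packaging + 6·y_solder = 63; 5·y_packaging + 5·y_solder = 90.
This yields shadow prices y_packaging = 9, y_solder = 9.
Reduced cost of sensors: c₃ − yᵀa₃ = 47 − (9·5 + 9·1) = 47 − 54 = -7.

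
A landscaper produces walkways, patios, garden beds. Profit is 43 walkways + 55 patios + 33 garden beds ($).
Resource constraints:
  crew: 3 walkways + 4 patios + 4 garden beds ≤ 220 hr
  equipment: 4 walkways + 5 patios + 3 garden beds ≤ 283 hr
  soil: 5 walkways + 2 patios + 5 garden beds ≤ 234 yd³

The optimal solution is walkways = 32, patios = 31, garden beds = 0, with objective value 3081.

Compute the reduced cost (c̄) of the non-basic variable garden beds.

-8

Binding: crew and equipment. Non-binding: soil (12 unused).
Since soil is not tight, its dual is 0.
The binding rows give the dual system: 3·y_crew + 4·y_equipment = 43 and 4·y_crew + 5·y_equipment = 55.
Solving: y_crew = 5, y_equipment = 7.
Reduced cost of garden beds: c₃ − yᵀa₃ = 33 − (5·4 + 7·3) = 33 − 41 = -8.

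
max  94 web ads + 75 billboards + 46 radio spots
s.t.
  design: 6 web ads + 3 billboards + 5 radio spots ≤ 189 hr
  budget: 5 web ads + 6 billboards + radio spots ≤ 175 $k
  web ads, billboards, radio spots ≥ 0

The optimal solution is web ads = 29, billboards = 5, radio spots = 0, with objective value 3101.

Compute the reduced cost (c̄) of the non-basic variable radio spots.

-7

Both design and budget are binding at x*.
The binding rows give the dual system: 6·y_design + 5·y_budget = 94 and 3·y_design + 6·y_budget = 75.
This yields shadow prices y_design = 9, y_budget = 8.
Reduced cost of radio spots: c₃ − yᵀa₃ = 46 − (9·5 + 8·1) = 46 − 53 = -7.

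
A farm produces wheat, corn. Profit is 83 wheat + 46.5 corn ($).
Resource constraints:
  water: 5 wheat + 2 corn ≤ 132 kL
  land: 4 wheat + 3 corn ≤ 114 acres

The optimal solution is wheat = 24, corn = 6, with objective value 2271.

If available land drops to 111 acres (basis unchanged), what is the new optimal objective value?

Both water and land are binding at x*.
The binding rows give the dual system: 5·y_water + 4·y_land = 83 and 2·y_water + 3·y_land = 46.5.
This yields shadow prices y_water = 9, y_land = 9.5.
Δz = y_land·Δb = 9.5 × (-3) = -28.5, so new z* = 2271 − 28.5 = 2242.5.

2242.5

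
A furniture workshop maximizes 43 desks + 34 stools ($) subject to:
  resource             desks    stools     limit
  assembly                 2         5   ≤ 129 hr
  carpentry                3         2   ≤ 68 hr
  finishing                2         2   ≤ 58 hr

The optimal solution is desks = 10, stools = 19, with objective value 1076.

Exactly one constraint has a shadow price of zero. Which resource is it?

assembly

assembly: 115/129 (slack 14)
carpentry: 68/68 (binding)
finishing: 58/58 (binding)
By complementary slackness, a constraint with positive slack has shadow price 0 → assembly.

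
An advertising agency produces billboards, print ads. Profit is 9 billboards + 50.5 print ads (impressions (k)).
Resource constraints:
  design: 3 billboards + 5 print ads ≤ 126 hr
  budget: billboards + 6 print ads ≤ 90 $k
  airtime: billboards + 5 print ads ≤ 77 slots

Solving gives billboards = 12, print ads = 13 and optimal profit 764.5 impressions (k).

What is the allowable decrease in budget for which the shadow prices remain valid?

2.5

Binding constraints: budget, airtime. The basis is B = [[1,6],[1,5]] with det -1.
Per unit decrease in budget, x* moves by d = (5, -1).
The basis stays optimal until design becomes binding; allowable decrease = 2.5 $k.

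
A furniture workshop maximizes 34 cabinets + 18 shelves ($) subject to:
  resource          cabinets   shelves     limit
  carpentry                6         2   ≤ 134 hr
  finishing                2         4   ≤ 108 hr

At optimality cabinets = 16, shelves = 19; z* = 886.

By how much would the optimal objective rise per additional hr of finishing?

At the optimum: carpentry uses 134 of 134 (binding); finishing uses 108 of 108 (binding).
Dual feasibility on the basic columns requires 6·y_carpentry + 2·y_finishing = 34, 2·y_carpentry + 4·y_finishing = 18.
Solving: y_carpentry = 5, y_finishing = 2.
Shadow price of finishing = 2.

2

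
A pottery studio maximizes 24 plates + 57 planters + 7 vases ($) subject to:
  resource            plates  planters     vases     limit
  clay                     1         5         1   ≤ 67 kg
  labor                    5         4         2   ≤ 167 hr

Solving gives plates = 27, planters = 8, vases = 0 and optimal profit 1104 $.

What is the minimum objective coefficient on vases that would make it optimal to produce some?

Both clay and labor are binding at x*.
The binding rows give the dual system: 1·y_clay + 5·y_labor = 24 and 5·y_clay + 4·y_labor = 57.
→ y_clay = 9 and y_labor = 3.
vases enters the basis when its profit ≥ yᵀa₃ = 9·1 + 3·2 = 15.

15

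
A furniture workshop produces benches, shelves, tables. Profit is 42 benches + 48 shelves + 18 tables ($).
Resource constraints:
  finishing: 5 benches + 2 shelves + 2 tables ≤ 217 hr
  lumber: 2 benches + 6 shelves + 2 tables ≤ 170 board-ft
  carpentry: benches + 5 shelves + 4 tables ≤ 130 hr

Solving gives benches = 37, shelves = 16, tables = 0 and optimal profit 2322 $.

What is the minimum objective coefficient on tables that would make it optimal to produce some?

Binding: finishing and lumber. Non-binding: carpentry (13 unused).
Slack constraints have shadow price 0 (complementary slackness).
Dual feasibility on the basic columns requires 5·y_finishing + 2·y_lumber = 42, 2·y_finishing + 6·y_lumber = 48.
This yields shadow prices y_finishing = 6, y_lumber = 6.
tables enters the basis when its profit ≥ yᵀa₃ = 6·2 + 6·2 = 24.

24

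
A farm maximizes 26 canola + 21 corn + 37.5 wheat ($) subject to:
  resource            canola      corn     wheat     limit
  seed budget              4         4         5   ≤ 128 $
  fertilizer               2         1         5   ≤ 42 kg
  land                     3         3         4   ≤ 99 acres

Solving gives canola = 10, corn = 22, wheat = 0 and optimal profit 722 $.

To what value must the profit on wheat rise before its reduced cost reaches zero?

45

Binding: seed budget and fertilizer. Non-binding: land (3 unused).
Since land is not tight, its dual is 0.
The binding rows give the dual system: 4·y_seed budget + 2·y_fertilizer = 26 and 4·y_seed budget + 1·y_fertilizer = 21.
This yields shadow prices y_seed budget = 4, y_fertilizer = 5.
wheat enters the basis when its profit ≥ yᵀa₃ = 4·5 + 5·5 = 45.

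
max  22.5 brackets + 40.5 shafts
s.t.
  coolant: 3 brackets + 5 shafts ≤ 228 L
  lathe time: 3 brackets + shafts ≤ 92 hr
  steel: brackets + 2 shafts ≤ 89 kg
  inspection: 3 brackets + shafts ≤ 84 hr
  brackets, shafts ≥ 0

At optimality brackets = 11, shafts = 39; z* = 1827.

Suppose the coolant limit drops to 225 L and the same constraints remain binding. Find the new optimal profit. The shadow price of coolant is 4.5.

1813.5

Δb = -3, so new z* = 1827 + (4.5)·(-3) = 1827 − 13.5 = 1813.5.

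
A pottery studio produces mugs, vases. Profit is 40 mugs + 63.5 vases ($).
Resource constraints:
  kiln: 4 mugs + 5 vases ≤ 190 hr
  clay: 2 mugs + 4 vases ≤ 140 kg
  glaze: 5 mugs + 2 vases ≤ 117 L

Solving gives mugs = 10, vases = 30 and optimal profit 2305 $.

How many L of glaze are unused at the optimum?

7

glaze used = 5·10 + 2·30 = 110; slack = 117 − 110 = 7.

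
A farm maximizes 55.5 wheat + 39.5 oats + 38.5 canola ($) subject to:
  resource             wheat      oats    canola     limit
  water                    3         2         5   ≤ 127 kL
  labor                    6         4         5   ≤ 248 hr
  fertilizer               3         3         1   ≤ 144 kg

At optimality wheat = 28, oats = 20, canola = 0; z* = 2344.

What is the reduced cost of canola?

-4

Check each constraint at x*: water 124/127 (slack 3); labor 248/248 (tight); fertilizer 144/144 (tight).
By complementary slackness, y = 0 for the non-binding constraint.
Dual feasibility on the basic columns requires 6·y_labor + 3·y_fertilizer = 55.5, 4·y_labor + 3·y_fertilizer = 39.5.
Solving: y_labor = 8, y_fertilizer = 2.5.
Reduced cost of canola: c₃ − yᵀa₃ = 38.5 − (8·5 + 2.5·1) = 38.5 − 42.5 = -4.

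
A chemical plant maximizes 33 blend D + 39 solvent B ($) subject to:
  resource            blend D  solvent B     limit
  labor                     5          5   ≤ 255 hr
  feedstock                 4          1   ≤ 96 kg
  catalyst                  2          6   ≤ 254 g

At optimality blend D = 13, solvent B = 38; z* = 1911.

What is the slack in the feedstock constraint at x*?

feedstock used = 4·13 + 1·38 = 90; slack = 96 − 90 = 6.

6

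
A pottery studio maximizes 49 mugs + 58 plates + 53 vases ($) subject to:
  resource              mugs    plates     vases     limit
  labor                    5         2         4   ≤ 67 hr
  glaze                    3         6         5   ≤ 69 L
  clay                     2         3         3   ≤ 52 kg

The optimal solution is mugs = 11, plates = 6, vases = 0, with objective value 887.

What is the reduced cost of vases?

At the optimum: labor uses 67 of 67 (binding); glaze uses 69 of 69 (binding); clay uses 40 of 52 (slack = 12).
Since clay is not tight, its dual is 0.
The binding rows give the dual system: 5·y_labor + 3·y_glaze = 49 and 2·y_labor + 6·y_glaze = 58.
→ y_labor = 5 and y_glaze = 8.
Reduced cost of vases: c₃ − yᵀa₃ = 53 − (5·4 + 8·5) = 53 − 60 = -7.

-7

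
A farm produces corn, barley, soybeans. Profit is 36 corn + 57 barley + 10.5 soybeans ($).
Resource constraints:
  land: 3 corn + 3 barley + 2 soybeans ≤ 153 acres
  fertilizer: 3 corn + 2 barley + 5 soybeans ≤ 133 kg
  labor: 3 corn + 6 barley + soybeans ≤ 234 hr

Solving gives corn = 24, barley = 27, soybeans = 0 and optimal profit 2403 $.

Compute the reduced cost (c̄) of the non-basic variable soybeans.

Check each constraint at x*: land 153/153 (tight); fertilizer 126/133 (slack 7); labor 234/234 (tight).
Since fertilizer is not tight, its dual is 0.
The binding rows give the dual system: 3·y_land + 3·y_labor = 36 and 3·y_land + 6·y_labor = 57.
Solving: y_land = 5, y_labor = 7.
Reduced cost of soybeans: c₃ − yᵀa₃ = 10.5 − (5·2 + 7·1) = 10.5 − 17 = -6.5.

-6.5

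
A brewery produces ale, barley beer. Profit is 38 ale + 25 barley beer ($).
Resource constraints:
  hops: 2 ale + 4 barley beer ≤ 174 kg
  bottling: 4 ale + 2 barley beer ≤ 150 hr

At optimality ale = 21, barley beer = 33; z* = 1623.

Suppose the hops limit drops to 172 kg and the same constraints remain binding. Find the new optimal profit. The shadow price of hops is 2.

Δb = -2, so new z* = 1623 + (2)·(-2) = 1623 − 4 = 1619.

1619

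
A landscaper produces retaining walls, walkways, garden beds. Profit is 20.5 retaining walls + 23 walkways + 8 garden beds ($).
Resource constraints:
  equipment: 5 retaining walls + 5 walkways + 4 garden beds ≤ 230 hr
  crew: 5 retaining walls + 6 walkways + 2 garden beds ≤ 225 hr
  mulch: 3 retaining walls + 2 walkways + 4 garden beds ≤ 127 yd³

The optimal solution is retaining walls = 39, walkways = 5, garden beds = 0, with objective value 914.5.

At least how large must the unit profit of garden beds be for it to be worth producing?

Binding: crew and mulch. Non-binding: equipment (10 unused).
Since equipment is not tight, its dual is 0.
Dual feasibility on the basic columns requires 5·y_crew + 3·y_mulch = 20.5, 6·y_crew + 2·y_mulch = 23.
→ y_crew = 3.5 and y_mulch = 1.
garden beds enters the basis when its profit ≥ yᵀa₃ = 3.5·2 + 1·4 = 11.

11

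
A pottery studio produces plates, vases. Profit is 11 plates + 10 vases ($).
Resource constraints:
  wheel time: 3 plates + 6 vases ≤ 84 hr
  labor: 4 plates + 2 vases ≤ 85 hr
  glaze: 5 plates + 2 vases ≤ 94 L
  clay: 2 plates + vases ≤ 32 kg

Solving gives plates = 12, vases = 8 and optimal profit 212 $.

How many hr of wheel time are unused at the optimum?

0

wheel time used = 3·12 + 6·8 = 84; slack = 84 − 84 = 0.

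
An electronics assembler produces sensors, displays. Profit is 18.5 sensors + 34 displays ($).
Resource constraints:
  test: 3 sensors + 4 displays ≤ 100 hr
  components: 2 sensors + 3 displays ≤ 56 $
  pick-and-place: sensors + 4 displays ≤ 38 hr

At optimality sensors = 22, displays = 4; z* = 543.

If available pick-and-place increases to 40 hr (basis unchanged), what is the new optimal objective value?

At the optimum: test uses 82 of 100 (slack = 18); components uses 56 of 56 (binding); pick-and-place uses 38 of 38 (binding).
Since test is not tight, its dual is 0.
The binding rows give the dual system: 2·y_components + 1·y_pick-and-place = 18.5 and 3·y_components + 4·y_pick-and-place = 34.
This yields shadow prices y_components = 8, y_pick-and-place = 2.5.
Δz = y_pick-and-place·Δb = 2.5 × (2) = 5, so new z* = 543 + 5 = 548.

548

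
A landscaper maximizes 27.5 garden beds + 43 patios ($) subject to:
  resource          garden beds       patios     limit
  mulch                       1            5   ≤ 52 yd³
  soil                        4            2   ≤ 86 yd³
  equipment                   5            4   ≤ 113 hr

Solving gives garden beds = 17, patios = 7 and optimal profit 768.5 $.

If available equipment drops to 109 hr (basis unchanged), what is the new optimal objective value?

750.5

Binding: mulch and equipment. Non-binding: soil (4 unused).
Since soil is not tight, its dual is 0.
From A_Bᵀ y = c: 1·y_mulch + 5·y_equipment = 27.5; 5·y_mulch + 4·y_equipment = 43.
This yields shadow prices y_mulch = 5, y_equipment = 4.5.
Δz = y_equipment·Δb = 4.5 × (-4) = -18, so new z* = 768.5 − 18 = 750.5.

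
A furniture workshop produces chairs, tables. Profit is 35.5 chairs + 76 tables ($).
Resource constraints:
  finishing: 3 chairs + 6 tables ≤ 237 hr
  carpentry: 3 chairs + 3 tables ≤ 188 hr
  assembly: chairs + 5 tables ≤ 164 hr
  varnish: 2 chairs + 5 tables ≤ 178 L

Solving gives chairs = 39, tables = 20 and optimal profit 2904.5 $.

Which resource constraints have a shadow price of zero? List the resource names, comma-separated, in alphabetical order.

assembly, carpentry

finishing: 237/237 (binding)
carpentry: 177/188 (slack 11)
assembly: 139/164 (slack 25)
varnish: 178/178 (binding)
By complementary slackness, a constraint with positive slack has shadow price 0 → assembly, carpentry.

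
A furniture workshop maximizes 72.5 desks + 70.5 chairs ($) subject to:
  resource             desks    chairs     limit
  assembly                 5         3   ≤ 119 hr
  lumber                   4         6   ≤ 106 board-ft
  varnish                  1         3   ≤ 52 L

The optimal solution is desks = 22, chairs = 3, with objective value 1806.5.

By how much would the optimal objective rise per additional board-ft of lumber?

Check each constraint at x*: assembly 119/119 (tight); lumber 106/106 (tight); varnish 31/52 (slack 21).
Since varnish is not tight, its dual is 0.
The binding rows give the dual system: 5·y_assembly + 4·y_lumber = 72.5 and 3·y_assembly + 6·y_lumber = 70.5.
Solving: y_assembly = 8.5, y_lumber = 7.5.
Shadow price of lumber = 7.5.

7.5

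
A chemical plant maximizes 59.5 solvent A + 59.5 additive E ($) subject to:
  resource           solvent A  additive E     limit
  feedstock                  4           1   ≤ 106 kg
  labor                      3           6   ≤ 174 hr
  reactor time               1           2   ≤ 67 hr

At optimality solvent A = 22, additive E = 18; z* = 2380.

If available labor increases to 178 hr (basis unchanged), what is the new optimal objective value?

2414

At the optimum: feedstock uses 106 of 106 (binding); labor uses 174 of 174 (binding); reactor time uses 58 of 67 (slack = 9).
By complementary slackness, y = 0 for the non-binding constraint.
From A_Bᵀ y = c: 4·y_feedstock + 3·y_labor = 59.5; 1·y_feedstock + 6·y_labor = 59.5.
Solving: y_feedstock = 8.5, y_labor = 8.5.
Δz = y_labor·Δb = 8.5 × (4) = 34, so new z* = 2380 + 34 = 2414.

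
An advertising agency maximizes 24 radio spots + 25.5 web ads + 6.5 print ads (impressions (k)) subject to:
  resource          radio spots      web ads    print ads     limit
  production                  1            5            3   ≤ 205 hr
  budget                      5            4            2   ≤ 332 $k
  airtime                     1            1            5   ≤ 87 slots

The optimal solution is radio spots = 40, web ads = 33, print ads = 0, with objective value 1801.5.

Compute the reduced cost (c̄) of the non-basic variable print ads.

Check each constraint at x*: production 205/205 (tight); budget 332/332 (tight); airtime 73/87 (slack 14).
By complementary slackness, y = 0 for the non-binding constraint.
From A_Bᵀ y = c: 1·y_production + 5·y_budget = 24; 5·y_production + 4·y_budget = 25.5.
This yields shadow prices y_production = 1.5, y_budget = 4.5.
Reduced cost of print ads: c₃ − yᵀa₃ = 6.5 − (1.5·3 + 4.5·2) = 6.5 − 13.5 = -7.

-7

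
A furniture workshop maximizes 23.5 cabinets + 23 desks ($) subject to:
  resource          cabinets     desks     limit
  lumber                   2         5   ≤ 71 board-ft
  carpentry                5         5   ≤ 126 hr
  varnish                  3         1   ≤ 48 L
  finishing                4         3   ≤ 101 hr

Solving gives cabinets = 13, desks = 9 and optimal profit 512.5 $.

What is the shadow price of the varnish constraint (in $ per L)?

5.5

Binding: lumber and varnish. Non-binding: carpentry (16 unused), finishing (22 unused).
Slack constraints have shadow price 0 (complementary slackness).
Dual feasibility on the basic columns requires 2·y_lumber + 3·y_varnish = 23.5, 5·y_lumber + 1·y_varnish = 23.
→ y_lumber = 3.5 and y_varnish = 5.5.
Shadow price of varnish = 5.5.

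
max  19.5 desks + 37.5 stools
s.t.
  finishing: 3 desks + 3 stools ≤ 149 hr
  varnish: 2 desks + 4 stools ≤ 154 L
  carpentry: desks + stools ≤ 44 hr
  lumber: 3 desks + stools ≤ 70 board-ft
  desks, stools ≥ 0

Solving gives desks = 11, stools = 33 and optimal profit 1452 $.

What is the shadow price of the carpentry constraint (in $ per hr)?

Binding: varnish and carpentry. Non-binding: finishing (17 unused), lumber (4 unused).
Slack constraints have shadow price 0 (complementary slackness).
The binding rows give the dual system: 2·y_varnish + 1·y_carpentry = 19.5 and 4·y_varnish + 1·y_carpentry = 37.5.
Solving: y_varnish = 9, y_carpentry = 1.5.
Shadow price of carpentry = 1.5.

1.5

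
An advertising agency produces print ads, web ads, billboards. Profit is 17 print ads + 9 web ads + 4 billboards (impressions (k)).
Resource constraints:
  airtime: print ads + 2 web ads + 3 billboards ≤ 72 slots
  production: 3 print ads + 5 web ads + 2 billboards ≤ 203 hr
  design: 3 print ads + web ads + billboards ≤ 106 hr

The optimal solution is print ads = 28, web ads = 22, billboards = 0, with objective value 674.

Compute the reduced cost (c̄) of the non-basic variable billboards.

Check each constraint at x*: airtime 72/72 (tight); production 194/203 (slack 9); design 106/106 (tight).
By complementary slackness, y = 0 for the non-binding constraint.
Dual feasibility on the basic columns requires 1·y_airtime + 3·y_design = 17, 2·y_airtime + 1·y_design = 9.
Solving: y_airtime = 2, y_design = 5.
Reduced cost of billboards: c₃ − yᵀa₃ = 4 − (2·3 + 5·1) = 4 − 11 = -7.

-7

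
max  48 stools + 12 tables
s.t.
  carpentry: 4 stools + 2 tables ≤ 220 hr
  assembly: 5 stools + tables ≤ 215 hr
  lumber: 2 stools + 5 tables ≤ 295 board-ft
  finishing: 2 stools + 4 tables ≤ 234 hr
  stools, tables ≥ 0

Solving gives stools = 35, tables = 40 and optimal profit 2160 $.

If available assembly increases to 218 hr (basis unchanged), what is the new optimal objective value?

Check each constraint at x*: carpentry 220/220 (tight); assembly 215/215 (tight); lumber 270/295 (slack 25); finishing 230/234 (slack 4).
By complementary slackness, y = 0 for the non-binding constraints.
Dual feasibility on the basic columns requires 4·y_carpentry + 5·y_assembly = 48, 2·y_carpentry + 1·y_assembly = 12.
This yields shadow prices y_carpentry = 2, y_assembly = 8.
Δz = y_assembly·Δb = 8 × (3) = 24, so new z* = 2160 + 24 = 2184.

2184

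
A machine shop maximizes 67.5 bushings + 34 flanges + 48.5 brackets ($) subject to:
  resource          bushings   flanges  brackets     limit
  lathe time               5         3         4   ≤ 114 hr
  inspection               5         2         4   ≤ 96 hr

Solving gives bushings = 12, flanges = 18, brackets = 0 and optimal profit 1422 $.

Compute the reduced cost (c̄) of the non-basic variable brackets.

-5.5

Both lathe time and inspection are binding at x*.
Dual feasibility on the basic columns requires 5·y_lathe time + 5·y_inspection = 67.5, 3·y_lathe time + 2·y_inspection = 34.
Solving: y_lathe time = 7, y_inspection = 6.5.
Reduced cost of brackets: c₃ − yᵀa₃ = 48.5 − (7·4 + 6.5·4) = 48.5 − 54 = -5.5.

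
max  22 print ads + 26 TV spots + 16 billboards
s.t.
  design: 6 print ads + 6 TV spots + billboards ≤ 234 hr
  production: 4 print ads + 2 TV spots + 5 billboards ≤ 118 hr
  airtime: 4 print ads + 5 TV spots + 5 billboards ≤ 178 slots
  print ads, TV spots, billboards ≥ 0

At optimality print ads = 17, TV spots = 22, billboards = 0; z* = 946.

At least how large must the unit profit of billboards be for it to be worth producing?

Check each constraint at x*: design 234/234 (tight); production 112/118 (slack 6); airtime 178/178 (tight).
Slack constraints have shadow price 0 (complementary slackness).
The binding rows give the dual system: 6·y_design + 4·y_airtime = 22 and 6·y_design + 5·y_airtime = 26.
→ y_design = 1 and y_airtime = 4.
billboards enters the basis when its profit ≥ yᵀa₃ = 1·1 + 4·5 = 21.

21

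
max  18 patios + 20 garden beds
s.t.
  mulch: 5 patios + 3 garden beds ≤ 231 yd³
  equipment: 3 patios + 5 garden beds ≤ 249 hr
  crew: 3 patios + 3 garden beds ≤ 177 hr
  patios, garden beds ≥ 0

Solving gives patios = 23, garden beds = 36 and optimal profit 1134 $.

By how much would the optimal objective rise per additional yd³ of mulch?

0

Binding: equipment and crew. Non-binding: mulch (8 unused).
Since mulch is not tight, its dual is 0.
From A_Bᵀ y = c: 3·y_equipment + 3·y_crew = 18; 5·y_equipment + 3·y_crew = 20.
This yields shadow prices y_equipment = 1, y_crew = 5.
Shadow price of mulch = 0.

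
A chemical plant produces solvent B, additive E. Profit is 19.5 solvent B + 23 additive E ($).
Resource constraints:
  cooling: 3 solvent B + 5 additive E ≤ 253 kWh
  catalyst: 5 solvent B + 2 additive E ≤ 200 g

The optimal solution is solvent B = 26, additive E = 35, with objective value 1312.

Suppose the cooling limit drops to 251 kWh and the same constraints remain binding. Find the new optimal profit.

Both cooling and catalyst are binding at x*.
Dual feasibility on the basic columns requires 3·y_cooling + 5·y_catalyst = 19.5, 5·y_cooling + 2·y_catalyst = 23.
Solving: y_cooling = 4, y_catalyst = 1.5.
Δz = y_cooling·Δb = 4 × (-2) = -8, so new z* = 1312 − 8 = 1304.

1304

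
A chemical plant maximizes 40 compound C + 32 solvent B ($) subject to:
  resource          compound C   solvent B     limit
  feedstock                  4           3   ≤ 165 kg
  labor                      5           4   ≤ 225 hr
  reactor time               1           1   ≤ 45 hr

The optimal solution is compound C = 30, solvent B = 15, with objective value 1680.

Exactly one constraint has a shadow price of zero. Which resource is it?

labor

feedstock: 165/165 (binding)
labor: 210/225 (slack 15)
reactor time: 45/45 (binding)
By complementary slackness, a constraint with positive slack has shadow price 0 → labor.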